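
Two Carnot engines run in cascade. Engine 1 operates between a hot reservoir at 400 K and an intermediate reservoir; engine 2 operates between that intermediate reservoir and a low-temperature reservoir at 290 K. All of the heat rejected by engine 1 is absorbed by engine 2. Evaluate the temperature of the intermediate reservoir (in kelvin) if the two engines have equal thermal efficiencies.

T_m ≈ 340.6 K

Equal efficiencies require 1 − T_m/T_H = 1 − T_C/T_m, i.e. T_m/T_H = T_C/T_m, so T_m = √(T_H·T_C) = √(400.00 × 290.00) = 340.6 K.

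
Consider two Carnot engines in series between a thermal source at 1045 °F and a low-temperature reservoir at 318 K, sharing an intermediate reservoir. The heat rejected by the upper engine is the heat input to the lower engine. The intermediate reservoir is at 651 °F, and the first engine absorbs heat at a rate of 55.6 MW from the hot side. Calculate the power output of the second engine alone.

Ẇ₂ ≈ 19.9 MW

T_H = 1045 °F → (1045 − 32) × 5/9 = 562.78 °C = 835.93 K.
T_m = 651 °F → (651 − 32) × 5/9 = 343.89 °C = 617.04 K.
Heat entering the second stage: Q_m = Q_H·(T_m/T_H) = 55.6 × 617.04/835.93 = 41.0 MW.
Second-stage efficiency η₂ = 1 − T_C/T_m = 1 − 318.00/617.04 = 0.4846, so W₂ = η₂·Q_m = 19.9 MW.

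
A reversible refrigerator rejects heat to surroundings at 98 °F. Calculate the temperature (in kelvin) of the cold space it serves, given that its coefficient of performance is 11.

T_C ≈ 284 K

T_H = 98 °F → (98 − 32) × 5/9 = 36.67 °C = 309.82 K.
COP_R = T_C/(T_H − T_C) ⇒ T_C = T_H·COP_R/(1 + COP_R) = 309.82 × 11/(1 + 11) = 284 K.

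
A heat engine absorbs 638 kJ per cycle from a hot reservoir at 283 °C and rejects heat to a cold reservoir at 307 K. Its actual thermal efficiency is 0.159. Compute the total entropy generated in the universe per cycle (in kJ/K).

T_H = 283 °C → 283 + 273.15 = 556.15 K.
W = η·Q_H = 0.159 × 638 = 101.4 kJ, so Q_C = Q_H − W = 536.6 kJ.
The hot reservoir loses entropy Q_H/T_H = 638/556.15 = 1.147 kJ/K; the cold reservoir gains Q_C/T_C = 536.6/307.00 = 1.748 kJ/K.
ΔS_univ = −Q_H/T_H + Q_C/T_C = 0.601 kJ/K (> 0, since η = 0.159 < η_Carnot = 0.448).

ΔS_univ ≈ 0.601 kJ/K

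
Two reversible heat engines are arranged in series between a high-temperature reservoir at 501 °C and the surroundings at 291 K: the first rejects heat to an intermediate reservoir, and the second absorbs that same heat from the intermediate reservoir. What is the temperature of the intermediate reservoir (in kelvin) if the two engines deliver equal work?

T_H = 501 °C → 501 + 273.15 = 774.15 K.
For reversible stages Q_m = Q_H·(T_m/T_H). Setting W₁ = Q_H(1 − T_m/T_H) equal to W₂ = Q_m(1 − T_C/T_m) = Q_H·(T_m − T_C)/T_H gives T_H − T_m = T_m − T_C, so T_m = (T_H + T_C)/2 = (774.15 + 291.00)/2 = 533 K.

T_m ≈ 533 K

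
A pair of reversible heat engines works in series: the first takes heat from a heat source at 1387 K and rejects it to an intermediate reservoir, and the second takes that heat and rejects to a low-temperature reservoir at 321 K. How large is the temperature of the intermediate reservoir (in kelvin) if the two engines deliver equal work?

For reversible stages Q_m = Q_H·(T_m/T_H). Setting W₁ = Q_H(1 − T_m/T_H) equal to W₂ = Q_m(1 − T_C/T_m) = Q_H·(T_m − T_C)/T_H gives T_H − T_m = T_m − T_C, so T_m = (T_H + T_C)/2 = (1387.00 + 321.00)/2 = 854 K.

T_m ≈ 854 K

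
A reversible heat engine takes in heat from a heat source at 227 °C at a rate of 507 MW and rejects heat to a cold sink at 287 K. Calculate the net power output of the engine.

Ẇ ≈ 216 MW

T_H = 227 °C → 227 + 273.15 = 500.15 K.
For a reversible engine, η = 1 − T_C/T_H = 1 − 287.00/500.15 = 0.4262.
W = η·Q_H = 0.4262 × 507 = 216 MW.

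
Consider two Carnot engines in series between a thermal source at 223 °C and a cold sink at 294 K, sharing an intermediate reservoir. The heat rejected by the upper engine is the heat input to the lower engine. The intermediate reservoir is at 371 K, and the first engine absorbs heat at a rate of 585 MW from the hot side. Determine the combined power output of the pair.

Ẇ_total ≈ 238.4 MW

T_H = 223 °C → 223 + 273.15 = 496.15 K.
Two reversible stages in series are equivalent to a single Carnot engine between T_H and T_C, so η_total = 1 − T_C/T_H = 1 − 294.00/496.15 = 0.4074.
W_total = η_total · Q_H = 0.4074 × 585 = 238.4 MW.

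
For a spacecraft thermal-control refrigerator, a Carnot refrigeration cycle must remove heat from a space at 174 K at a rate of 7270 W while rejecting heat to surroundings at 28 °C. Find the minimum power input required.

Ẇ_in ≈ 5313 W

T_H = 28 °C → 28 + 273.15 = 301.15 K.
The reversible coefficient of performance is COP_R = T_C/(T_H − T_C) = 174.00/127.15 = 1.3685.
W = Q_C/COP_R = 7270/1.3685 = 5313 W.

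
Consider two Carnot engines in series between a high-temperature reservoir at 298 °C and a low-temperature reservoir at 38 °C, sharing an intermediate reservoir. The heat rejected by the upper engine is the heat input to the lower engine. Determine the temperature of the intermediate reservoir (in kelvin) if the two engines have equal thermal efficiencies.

T_H = 298 °C → 298 + 273.15 = 571.15 K.
T_C = 38 °C → 38 + 273.15 = 311.15 K.
Equal efficiencies require 1 − T_m/T_H = 1 − T_C/T_m, i.e. T_m/T_H = T_C/T_m, so T_m = √(T_H·T_C) = √(571.15 × 311.15) = 422 K.

T_m ≈ 422 K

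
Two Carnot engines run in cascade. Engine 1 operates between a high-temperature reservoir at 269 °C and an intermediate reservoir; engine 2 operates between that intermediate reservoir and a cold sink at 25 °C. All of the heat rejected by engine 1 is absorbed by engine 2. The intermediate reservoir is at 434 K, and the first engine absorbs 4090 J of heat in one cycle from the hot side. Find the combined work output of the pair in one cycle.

T_H = 269 °C → 269 + 273.15 = 542.15 K.
T_C = 25 °C → 25 + 273.15 = 298.15 K.
Two reversible stages in series are equivalent to a single Carnot engine between T_H and T_C, so η_total = 1 − T_C/T_H = 1 − 298.15/542.15 = 0.4501.
W_total = η_total · Q_H = 0.4501 × 4090 = 1841 J.

W_total ≈ 1841 J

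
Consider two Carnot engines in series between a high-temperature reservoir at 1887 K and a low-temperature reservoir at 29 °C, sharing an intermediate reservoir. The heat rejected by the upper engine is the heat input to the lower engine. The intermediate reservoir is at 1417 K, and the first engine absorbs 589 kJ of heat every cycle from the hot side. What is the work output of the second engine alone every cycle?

W₂ ≈ 348 kJ

T_C = 29 °C → 29 + 273.15 = 302.15 K.
Heat entering the second stage: Q_m = Q_H·(T_m/T_H) = 589 × 1417.00/1887.00 = 442 kJ.
Second-stage efficiency η₂ = 1 − T_C/T_m = 1 − 302.15/1417.00 = 0.7868, so W₂ = η₂·Q_m = 348 kJ.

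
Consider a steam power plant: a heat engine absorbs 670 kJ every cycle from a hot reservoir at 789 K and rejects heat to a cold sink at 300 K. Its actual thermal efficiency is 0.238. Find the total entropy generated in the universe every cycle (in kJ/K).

W = η·Q_H = 0.238 × 670 = 159.5 kJ, so Q_C = Q_H − W = 510.5 kJ.
The hot reservoir loses entropy Q_H/T_H = 670/789.00 = 0.8492 kJ/K; the cold reservoir gains Q_C/T_C = 510.5/300.00 = 1.702 kJ/K.
ΔS_univ = −Q_H/T_H + Q_C/T_C = 0.8526 kJ/K (> 0, since η = 0.238 < η_Carnot = 0.620).

ΔS_univ ≈ 0.8526 kJ/K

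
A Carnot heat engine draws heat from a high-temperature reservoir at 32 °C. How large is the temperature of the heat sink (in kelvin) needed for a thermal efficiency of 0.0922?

T_H = 32 °C → 32 + 273.15 = 305.15 K.
From η = 1 − T_C/T_H, T_C = T_H·(1 − η) = 305.15 × (1 − 0.0922) = 277.0 K.

T_C ≈ 277.0 K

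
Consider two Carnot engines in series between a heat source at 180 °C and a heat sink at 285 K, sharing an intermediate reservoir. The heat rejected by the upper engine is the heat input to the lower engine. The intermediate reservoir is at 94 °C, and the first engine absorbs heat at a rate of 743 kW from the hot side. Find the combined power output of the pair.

Ẇ_total ≈ 276 kW

T_H = 180 °C → 180 + 273.15 = 453.15 K.
Two reversible stages in series are equivalent to a single Carnot engine between T_H and T_C, so η_total = 1 − T_C/T_H = 1 − 285.00/453.15 = 0.3711.
W_total = η_total · Q_H = 0.3711 × 743 = 276 kW.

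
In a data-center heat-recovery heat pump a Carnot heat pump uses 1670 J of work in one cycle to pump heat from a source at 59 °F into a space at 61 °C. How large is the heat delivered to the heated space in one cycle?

Q_H ≈ 12130 J

T_H = 61 °C → 61 + 273.15 = 334.15 K.
T_C = 59 °F → (59 − 32) × 5/9 = 15.00 °C = 288.15 K.
For a reversible heat pump, COP_HP = T_H/(T_H − T_C) = 334.15/46.00 = 7.2641.
Q_H = COP_HP · W = 7.2641 × 1670 = 12130 J.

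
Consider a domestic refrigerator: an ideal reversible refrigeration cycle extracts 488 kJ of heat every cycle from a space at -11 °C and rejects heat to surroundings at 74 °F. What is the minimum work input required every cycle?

W_in ≈ 63.9 kJ

T_H = 74 °F → (74 − 32) × 5/9 = 23.33 °C = 296.48 K.
T_C = -11 °C → -11 + 273.15 = 262.15 K.
The reversible coefficient of performance is COP_R = T_C/(T_H − T_C) = 262.15/34.33 = 7.6354.
W = Q_C/COP_R = 488/7.6354 = 63.9 kJ.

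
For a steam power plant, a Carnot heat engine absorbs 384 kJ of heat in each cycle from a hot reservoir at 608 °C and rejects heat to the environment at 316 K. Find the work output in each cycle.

W ≈ 246 kJ

T_H = 608 °C → 608 + 273.15 = 881.15 K.
The Carnot efficiency is η = 1 − T_C/T_H = 1 − 316.00/881.15 = 0.6414.
W = η·Q_H = 0.6414 × 384 = 246 kJ.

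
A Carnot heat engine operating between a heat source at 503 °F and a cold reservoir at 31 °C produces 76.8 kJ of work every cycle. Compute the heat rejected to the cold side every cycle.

T_H = 503 °F → (503 − 32) × 5/9 = 261.67 °C = 534.82 K.
T_C = 31 °C → 31 + 273.15 = 304.15 K.
Since the cycle is reversible, η = 1 − T_C/T_H = 1 − 304.15/534.82 = 0.4313.
Since Q_C/Q_H = T_C/T_H and Q_H = W/η, Q_C = W·T_C/(T_H − T_C) = 76.8 × 304.15/230.67 = 101 kJ.

Q_C ≈ 101 kJ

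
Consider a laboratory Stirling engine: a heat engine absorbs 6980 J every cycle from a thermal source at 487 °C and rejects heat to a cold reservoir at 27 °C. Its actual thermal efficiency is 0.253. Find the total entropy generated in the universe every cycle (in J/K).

T_H = 487 °C → 487 + 273.15 = 760.15 K.
T_C = 27 °C → 27 + 273.15 = 300.15 K.
W = η·Q_H = 0.253 × 6980 = 1766 J, so Q_C = Q_H − W = 5214 J.
Reservoir entropy changes: ΔS_H = −Q_H/T_H = −6980/760.15 = -9.182 J/K and ΔS_C = +Q_C/T_C = 5214/300.15 = 17.37 J/K.
ΔS_univ = −Q_H/T_H + Q_C/T_C = 8.189 J/K (> 0, since η = 0.253 < η_Carnot = 0.605).

ΔS_univ ≈ 8.189 J/K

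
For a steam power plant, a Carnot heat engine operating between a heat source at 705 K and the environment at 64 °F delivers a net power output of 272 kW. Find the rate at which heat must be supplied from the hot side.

Q̇_H ≈ 463.1 kW

T_C = 64 °F → (64 − 32) × 5/9 = 17.78 °C = 290.93 K.
η_rev = 1 − T_C/T_H = 1 − 290.93/705.00 = 0.5873.
Q_H = W/η = 272/0.5873 = 463.1 kW.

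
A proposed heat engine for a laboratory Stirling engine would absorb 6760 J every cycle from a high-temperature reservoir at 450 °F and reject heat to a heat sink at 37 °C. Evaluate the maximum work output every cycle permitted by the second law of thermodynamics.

T_H = 450 °F → (450 − 32) × 5/9 = 232.22 °C = 505.37 K.
T_C = 37 °C → 37 + 273.15 = 310.15 K.
No engine can exceed the Carnot limit: η_max = 1 − T_C/T_H = 1 − 310.15/505.37 = 0.3863.
W_max = η_max · Q_H = 0.3863 × 6760 = 2611 J.

W_max ≈ 2611 J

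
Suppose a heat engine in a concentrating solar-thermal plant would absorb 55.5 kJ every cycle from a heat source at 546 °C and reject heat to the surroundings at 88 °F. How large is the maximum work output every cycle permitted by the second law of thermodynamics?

T_H = 546 °C → 546 + 273.15 = 819.15 K.
T_C = 88 °F → (88 − 32) × 5/9 = 31.11 °C = 304.26 K.
No engine can exceed the Carnot limit: η_max = 1 − T_C/T_H = 1 − 304.26/819.15 = 0.6286.
W_max = η_max · Q_H = 0.6286 × 55.5 = 34.9 kJ.

W_max ≈ 34.9 kJ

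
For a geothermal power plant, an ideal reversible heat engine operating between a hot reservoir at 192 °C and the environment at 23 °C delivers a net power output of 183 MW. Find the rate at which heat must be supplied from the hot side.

Q̇_H ≈ 504 MW

T_H = 192 °C → 192 + 273.15 = 465.15 K.
T_C = 23 °C → 23 + 273.15 = 296.15 K.
The Carnot efficiency is η = 1 − T_C/T_H = 1 − 296.15/465.15 = 0.3633.
Q_H = W/η = 183/0.3633 = 504 MW.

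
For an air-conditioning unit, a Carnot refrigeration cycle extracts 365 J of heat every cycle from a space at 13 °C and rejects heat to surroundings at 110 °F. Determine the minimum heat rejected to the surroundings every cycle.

T_H = 110 °F → (110 − 32) × 5/9 = 43.33 °C = 316.48 K.
T_C = 13 °C → 13 + 273.15 = 286.15 K.
For a reversible cycle Q_H/Q_C = T_H/T_C, so Q_H = Q_C·T_H/T_C = 365 × 316.48/286.15 = 404 J.

Q_H ≈ 404 J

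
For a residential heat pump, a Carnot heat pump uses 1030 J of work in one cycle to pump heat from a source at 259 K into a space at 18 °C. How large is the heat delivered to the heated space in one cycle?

Q_H ≈ 9328 J

T_H = 18 °C → 18 + 273.15 = 291.15 K.
COP_HP = T_H/(T_H − T_C) = 291.15/32.15 = 9.0560.
Q_H = COP_HP · W = 9.0560 × 1030 = 9328 J.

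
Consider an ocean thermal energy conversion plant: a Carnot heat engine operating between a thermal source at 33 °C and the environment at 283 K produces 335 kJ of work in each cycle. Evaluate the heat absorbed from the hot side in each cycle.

T_H = 33 °C → 33 + 273.15 = 306.15 K.
Carnot efficiency: η = 1 − T_C/T_H = 1 − 283.00/306.15 = 0.0756.
Q_H = W/η = 335/0.0756 = 4430 kJ.

Q_H ≈ 4430 kJ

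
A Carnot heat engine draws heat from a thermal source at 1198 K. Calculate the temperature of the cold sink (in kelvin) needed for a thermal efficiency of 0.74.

T_C ≈ 311.5 K

From η = 1 − T_C/T_H, T_C = T_H·(1 − η) = 1198.00 × (1 − 0.74) = 311.5 K.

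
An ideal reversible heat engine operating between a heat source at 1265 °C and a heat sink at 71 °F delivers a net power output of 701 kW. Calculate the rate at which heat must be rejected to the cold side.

Q̇_C ≈ 166 kW

T_H = 1265 °C → 1265 + 273.15 = 1538.15 K.
T_C = 71 °F → (71 − 32) × 5/9 = 21.67 °C = 294.82 K.
Since the cycle is reversible, η = 1 − T_C/T_H = 1 − 294.82/1538.15 = 0.8083.
Since Q_C/Q_H = T_C/T_H and Q_H = W/η, Q_C = W·T_C/(T_H − T_C) = 701 × 294.82/1243.33 = 166 kW.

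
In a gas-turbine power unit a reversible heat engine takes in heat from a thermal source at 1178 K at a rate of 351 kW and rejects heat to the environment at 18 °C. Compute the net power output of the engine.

T_C = 18 °C → 18 + 273.15 = 291.15 K.
Carnot efficiency: η = 1 − T_C/T_H = 1 − 291.15/1178.00 = 0.7528.
W = η·Q_H = 0.7528 × 351 = 264 kW.

Ẇ ≈ 264 kW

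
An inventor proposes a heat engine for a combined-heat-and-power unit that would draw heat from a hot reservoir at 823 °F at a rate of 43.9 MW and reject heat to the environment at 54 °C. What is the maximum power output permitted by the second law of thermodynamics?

T_H = 823 °F → (823 − 32) × 5/9 = 439.44 °C = 712.59 K.
T_C = 54 °C → 54 + 273.15 = 327.15 K.
The upper bound on efficiency is η_max = 1 − T_C/T_H = 1 − 327.15/712.59 = 0.5409.
W_max = η_max · Q_H = 0.5409 × 43.9 = 23.7 MW.

Ẇ_max ≈ 23.7 MW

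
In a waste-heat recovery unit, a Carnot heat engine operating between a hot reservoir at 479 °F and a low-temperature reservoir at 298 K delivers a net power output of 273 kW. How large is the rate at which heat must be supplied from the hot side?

Q̇_H ≈ 637 kW

T_H = 479 °F → (479 − 32) × 5/9 = 248.33 °C = 521.48 K.
For a reversible engine, η = 1 − T_C/T_H = 1 − 298.00/521.48 = 0.4286.
Q_H = W/η = 273/0.4286 = 637 kW.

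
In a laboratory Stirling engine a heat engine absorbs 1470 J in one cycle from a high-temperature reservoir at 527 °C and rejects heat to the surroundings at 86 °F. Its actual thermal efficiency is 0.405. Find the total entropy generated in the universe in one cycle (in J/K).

T_H = 527 °C → 527 + 273.15 = 800.15 K.
T_C = 86 °F → (86 − 32) × 5/9 = 30.00 °C = 303.15 K.
W = η·Q_H = 0.405 × 1470 = 595.4 J, so Q_C = Q_H − W = 874.6 J.
Reservoir entropy changes: ΔS_H = −Q_H/T_H = −1470/800.15 = -1.837 J/K and ΔS_C = +Q_C/T_C = 874.6/303.15 = 2.885 J/K.
ΔS_univ = −Q_H/T_H + Q_C/T_C = 1.048 J/K (> 0, since η = 0.405 < η_Carnot = 0.621).

ΔS_univ ≈ 1.048 J/K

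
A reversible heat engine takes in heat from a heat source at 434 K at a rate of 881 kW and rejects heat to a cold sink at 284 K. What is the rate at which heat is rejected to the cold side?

Q̇_C ≈ 577 kW

Carnot efficiency: η = 1 − T_C/T_H = 1 − 284.00/434.00 = 0.3456.
For a reversible cycle Q_C/Q_H = T_C/T_H, so Q_C = 881 × 284.00/434.00 = 577 kW.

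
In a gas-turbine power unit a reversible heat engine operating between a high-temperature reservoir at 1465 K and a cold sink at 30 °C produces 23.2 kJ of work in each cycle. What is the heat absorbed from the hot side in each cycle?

T_C = 30 °C → 30 + 273.15 = 303.15 K.
The Carnot efficiency is η = 1 − T_C/T_H = 1 − 303.15/1465.00 = 0.7931.
Q_H = W/η = 23.2/0.7931 = 29.25 kJ.

Q_H ≈ 29.25 kJ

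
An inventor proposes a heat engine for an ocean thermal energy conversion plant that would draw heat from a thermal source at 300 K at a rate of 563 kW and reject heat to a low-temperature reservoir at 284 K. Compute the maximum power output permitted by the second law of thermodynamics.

Ẇ_max ≈ 30.0 kW

The upper bound on efficiency is η_max = 1 − T_C/T_H = 1 − 284.00/300.00 = 0.0533.
W_max = η_max · Q_H = 0.0533 × 563 = 30.0 kW.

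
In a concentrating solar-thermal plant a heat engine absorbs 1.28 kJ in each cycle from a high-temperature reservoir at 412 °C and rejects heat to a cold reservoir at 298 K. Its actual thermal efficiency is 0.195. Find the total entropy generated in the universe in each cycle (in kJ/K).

T_H = 412 °C → 412 + 273.15 = 685.15 K.
W = η·Q_H = 0.195 × 1.28 = 0.2496 kJ, so Q_C = Q_H − W = 1.030 kJ.
Reservoir entropy changes: ΔS_H = −Q_H/T_H = −1.28/685.15 = -0.001868 kJ/K and ΔS_C = +Q_C/T_C = 1.030/298.00 = 0.003458 kJ/K.
ΔS_univ = −Q_H/T_H + Q_C/T_C = 0.00159 kJ/K (> 0, since η = 0.195 < η_Carnot = 0.565).

ΔS_univ ≈ 0.00159 kJ/K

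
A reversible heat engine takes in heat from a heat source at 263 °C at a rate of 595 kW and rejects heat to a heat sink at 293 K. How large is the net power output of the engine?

Ẇ ≈ 269.8 kW

T_H = 263 °C → 263 + 273.15 = 536.15 K.
η_rev = 1 − T_C/T_H = 1 − 293.00/536.15 = 0.4535.
W = η·Q_H = 0.4535 × 595 = 269.8 kW.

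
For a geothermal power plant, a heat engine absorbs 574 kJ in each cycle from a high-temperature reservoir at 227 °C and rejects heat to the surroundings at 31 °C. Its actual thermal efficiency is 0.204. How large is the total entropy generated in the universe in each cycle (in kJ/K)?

T_H = 227 °C → 227 + 273.15 = 500.15 K.
T_C = 31 °C → 31 + 273.15 = 304.15 K.
W = η·Q_H = 0.204 × 574 = 117.1 kJ, so Q_C = Q_H − W = 456.9 kJ.
The hot reservoir loses entropy Q_H/T_H = 574/500.15 = 1.148 kJ/K; the cold reservoir gains Q_C/T_C = 456.9/304.15 = 1.502 kJ/K.
ΔS_univ = −Q_H/T_H + Q_C/T_C = 0.355 kJ/K (> 0, since η = 0.204 < η_Carnot = 0.392).

ΔS_univ ≈ 0.355 kJ/K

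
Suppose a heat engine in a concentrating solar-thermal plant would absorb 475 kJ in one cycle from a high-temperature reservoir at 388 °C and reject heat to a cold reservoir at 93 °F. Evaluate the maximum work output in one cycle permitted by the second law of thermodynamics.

T_H = 388 °C → 388 + 273.15 = 661.15 K.
T_C = 93 °F → (93 − 32) × 5/9 = 33.89 °C = 307.04 K.
By the Carnot theorem, η_max = 1 − T_C/T_H = 1 − 307.04/661.15 = 0.5356.
W_max = η_max · Q_H = 0.5356 × 475 = 254.4 kJ.

W_max ≈ 254.4 kJ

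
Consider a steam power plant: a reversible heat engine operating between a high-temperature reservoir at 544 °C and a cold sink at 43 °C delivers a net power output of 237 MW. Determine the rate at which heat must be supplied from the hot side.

Q̇_H ≈ 386.6 MW

T_H = 544 °C → 544 + 273.15 = 817.15 K.
T_C = 43 °C → 43 + 273.15 = 316.15 K.
Carnot efficiency: η = 1 − T_C/T_H = 1 − 316.15/817.15 = 0.6131.
Q_H = W/η = 237/0.6131 = 386.6 MW.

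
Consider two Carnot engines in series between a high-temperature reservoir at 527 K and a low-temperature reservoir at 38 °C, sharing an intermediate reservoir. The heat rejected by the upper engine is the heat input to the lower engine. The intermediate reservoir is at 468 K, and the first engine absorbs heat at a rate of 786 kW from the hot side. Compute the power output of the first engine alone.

Ẇ₁ ≈ 88.0 kW

T_C = 38 °C → 38 + 273.15 = 311.15 K.
First-stage efficiency η₁ = 1 − T_m/T_H = 1 − 468.00/527.00 = 0.1120.
W₁ = η₁·Q_H = 0.1120 × 786 = 88.0 kW.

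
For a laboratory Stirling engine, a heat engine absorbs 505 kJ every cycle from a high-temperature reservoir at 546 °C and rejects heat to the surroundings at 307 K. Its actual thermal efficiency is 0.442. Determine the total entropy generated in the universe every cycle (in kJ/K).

T_H = 546 °C → 546 + 273.15 = 819.15 K.
W = η·Q_H = 0.442 × 505 = 223.2 kJ, so Q_C = Q_H − W = 281.8 kJ.
The hot reservoir loses entropy Q_H/T_H = 505/819.15 = 0.6165 kJ/K; the cold reservoir gains Q_C/T_C = 281.8/307.00 = 0.9179 kJ/K.
ΔS_univ = −Q_H/T_H + Q_C/T_C = 0.3014 kJ/K (> 0, since η = 0.442 < η_Carnot = 0.625).

ΔS_univ ≈ 0.3014 kJ/K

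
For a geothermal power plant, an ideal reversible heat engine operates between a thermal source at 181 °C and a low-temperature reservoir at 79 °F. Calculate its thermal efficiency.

T_H = 181 °C → 181 + 273.15 = 454.15 K.
T_C = 79 °F → (79 − 32) × 5/9 = 26.11 °C = 299.26 K.
For a reversible engine, η = 1 − T_C/T_H = 1 − 299.26/454.15 = 0.3411.

η ≈ 0.3411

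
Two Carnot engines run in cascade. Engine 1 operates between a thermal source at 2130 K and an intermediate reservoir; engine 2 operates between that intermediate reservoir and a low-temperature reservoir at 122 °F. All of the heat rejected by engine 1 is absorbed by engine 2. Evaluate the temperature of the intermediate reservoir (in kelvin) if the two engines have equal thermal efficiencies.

T_C = 122 °F → (122 − 32) × 5/9 = 50.00 °C = 323.15 K.
Equal efficiencies require 1 − T_m/T_H = 1 − T_C/T_m, i.e. T_m/T_H = T_C/T_m, so T_m = √(T_H·T_C) = √(2130.00 × 323.15) = 830 K.

T_m ≈ 830 K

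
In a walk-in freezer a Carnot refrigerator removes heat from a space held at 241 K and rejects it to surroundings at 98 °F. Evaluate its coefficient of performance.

T_H = 98 °F → (98 − 32) × 5/9 = 36.67 °C = 309.82 K.
Carnot COP: COP_R = T_C/(T_H − T_C) = 241.00/(309.82 − 241.00) = 3.50.

COP_R ≈ 3.50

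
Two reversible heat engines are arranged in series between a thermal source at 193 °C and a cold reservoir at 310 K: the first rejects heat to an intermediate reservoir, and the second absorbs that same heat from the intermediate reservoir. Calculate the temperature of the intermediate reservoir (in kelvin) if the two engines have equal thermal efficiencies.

T_m ≈ 380.1 K

T_H = 193 °C → 193 + 273.15 = 466.15 K.
Equal efficiencies require 1 − T_m/T_H = 1 − T_C/T_m, i.e. T_m/T_H = T_C/T_m, so T_m = √(T_H·T_C) = √(466.15 × 310.00) = 380.1 K.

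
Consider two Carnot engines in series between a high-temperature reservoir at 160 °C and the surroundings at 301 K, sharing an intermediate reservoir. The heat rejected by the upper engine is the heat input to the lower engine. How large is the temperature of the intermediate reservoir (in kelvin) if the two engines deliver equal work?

T_H = 160 °C → 160 + 273.15 = 433.15 K.
For reversible stages Q_m = Q_H·(T_m/T_H). Setting W₁ = Q_H(1 − T_m/T_H) equal to W₂ = Q_m(1 − T_C/T_m) = Q_H·(T_m − T_C)/T_H gives T_H − T_m = T_m − T_C, so T_m = (T_H + T_C)/2 = (433.15 + 301.00)/2 = 367 K.

T_m ≈ 367 K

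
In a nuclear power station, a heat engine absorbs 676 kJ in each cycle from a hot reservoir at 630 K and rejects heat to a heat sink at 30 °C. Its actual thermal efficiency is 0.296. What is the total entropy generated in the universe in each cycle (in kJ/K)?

T_C = 30 °C → 30 + 273.15 = 303.15 K.
W = η·Q_H = 0.296 × 676 = 200.1 kJ, so Q_C = Q_H − W = 475.9 kJ.
Reservoir entropy changes: ΔS_H = −Q_H/T_H = −676/630.00 = -1.073 kJ/K and ΔS_C = +Q_C/T_C = 475.9/303.15 = 1.570 kJ/K.
ΔS_univ = −Q_H/T_H + Q_C/T_C = 0.497 kJ/K (> 0, since η = 0.296 < η_Carnot = 0.519).

ΔS_univ ≈ 0.497 kJ/K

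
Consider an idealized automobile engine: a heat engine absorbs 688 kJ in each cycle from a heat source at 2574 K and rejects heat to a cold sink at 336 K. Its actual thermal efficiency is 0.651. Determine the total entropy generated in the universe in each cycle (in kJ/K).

W = η·Q_H = 0.651 × 688 = 447.9 kJ, so Q_C = Q_H − W = 240.1 kJ.
Reservoir entropy changes: ΔS_H = −Q_H/T_H = −688/2574.00 = -0.2673 kJ/K and ΔS_C = +Q_C/T_C = 240.1/336.00 = 0.7146 kJ/K.
ΔS_univ = −Q_H/T_H + Q_C/T_C = 0.447 kJ/K (> 0, since η = 0.651 < η_Carnot = 0.869).

ΔS_univ ≈ 0.447 kJ/K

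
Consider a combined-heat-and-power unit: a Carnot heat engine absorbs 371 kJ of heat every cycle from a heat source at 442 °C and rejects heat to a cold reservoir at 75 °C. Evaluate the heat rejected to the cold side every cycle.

T_H = 442 °C → 442 + 273.15 = 715.15 K.
T_C = 75 °C → 75 + 273.15 = 348.15 K.
η_rev = 1 − T_C/T_H = 1 − 348.15/715.15 = 0.5132.
For a reversible cycle Q_C/Q_H = T_C/T_H, so Q_C = 371 × 348.15/715.15 = 181 kJ.

Q_C ≈ 181 kJ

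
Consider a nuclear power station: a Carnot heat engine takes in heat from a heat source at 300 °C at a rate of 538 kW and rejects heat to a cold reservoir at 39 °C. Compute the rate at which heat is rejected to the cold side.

T_H = 300 °C → 300 + 273.15 = 573.15 K.
T_C = 39 °C → 39 + 273.15 = 312.15 K.
Since the cycle is reversible, η = 1 − T_C/T_H = 1 − 312.15/573.15 = 0.4554.
For a reversible cycle Q_C/Q_H = T_C/T_H, so Q_C = 538 × 312.15/573.15 = 293 kW.

Q̇_C ≈ 293 kW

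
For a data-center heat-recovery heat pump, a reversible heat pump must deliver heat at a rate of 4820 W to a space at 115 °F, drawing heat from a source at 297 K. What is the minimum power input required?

T_H = 115 °F → (115 − 32) × 5/9 = 46.11 °C = 319.26 K.
For a reversible heat pump, COP_HP = T_H/(T_H − T_C) = 319.26/22.26 = 14.3417.
W = Q_H/COP_HP = 4820/14.3417 = 336 W.

Ẇ_in ≈ 336 W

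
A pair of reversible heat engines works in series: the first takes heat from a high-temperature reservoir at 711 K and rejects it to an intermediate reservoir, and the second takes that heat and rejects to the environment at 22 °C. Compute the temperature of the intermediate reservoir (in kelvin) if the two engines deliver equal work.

T_C = 22 °C → 22 + 273.15 = 295.15 K.
For reversible stages Q_m = Q_H·(T_m/T_H). Setting W₁ = Q_H(1 − T_m/T_H) equal to W₂ = Q_m(1 − T_C/T_m) = Q_H·(T_m − T_C)/T_H gives T_H − T_m = T_m − T_C, so T_m = (T_H + T_C)/2 = (711.00 + 295.15)/2 = 503.1 K.

T_m ≈ 503.1 K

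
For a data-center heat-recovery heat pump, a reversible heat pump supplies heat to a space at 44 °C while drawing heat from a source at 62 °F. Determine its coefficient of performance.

T_H = 44 °C → 44 + 273.15 = 317.15 K.
T_C = 62 °F → (62 − 32) × 5/9 = 16.67 °C = 289.82 K.
For a reversible heat pump, COP_HP = T_H/(T_H − T_C) = 317.15/(317.15 − 289.82) = 11.6.

COP_HP ≈ 11.6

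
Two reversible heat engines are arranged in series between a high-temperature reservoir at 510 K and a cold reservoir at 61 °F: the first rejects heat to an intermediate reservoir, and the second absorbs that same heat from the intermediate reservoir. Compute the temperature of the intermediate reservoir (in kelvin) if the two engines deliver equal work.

T_C = 61 °F → (61 − 32) × 5/9 = 16.11 °C = 289.26 K.
For reversible stages Q_m = Q_H·(T_m/T_H). Setting W₁ = Q_H(1 − T_m/T_H) equal to W₂ = Q_m(1 − T_C/T_m) = Q_H·(T_m − T_C)/T_H gives T_H − T_m = T_m − T_C, so T_m = (T_H + T_C)/2 = (510.00 + 289.26)/2 = 399.6 K.

T_m ≈ 399.6 K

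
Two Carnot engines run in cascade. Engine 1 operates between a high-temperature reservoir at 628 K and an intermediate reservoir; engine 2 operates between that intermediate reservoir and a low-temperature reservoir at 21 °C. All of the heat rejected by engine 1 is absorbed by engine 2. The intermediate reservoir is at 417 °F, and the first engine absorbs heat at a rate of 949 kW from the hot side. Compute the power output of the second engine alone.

Ẇ₂ ≈ 291 kW

T_C = 21 °C → 21 + 273.15 = 294.15 K.
T_m = 417 °F → (417 − 32) × 5/9 = 213.89 °C = 487.04 K.
Heat entering the second stage: Q_m = Q_H·(T_m/T_H) = 949 × 487.04/628.00 = 736 kW.
Second-stage efficiency η₂ = 1 − T_C/T_m = 1 − 294.15/487.04 = 0.3960, so W₂ = η₂·Q_m = 291 kW.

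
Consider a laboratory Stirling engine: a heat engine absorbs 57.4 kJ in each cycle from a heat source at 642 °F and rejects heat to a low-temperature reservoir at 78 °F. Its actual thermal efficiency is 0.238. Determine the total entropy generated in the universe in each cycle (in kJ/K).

ΔS_univ ≈ 0.05264 kJ/K

T_H = 642 °F → (642 − 32) × 5/9 = 338.89 °C = 612.04 K.
T_C = 78 °F → (78 − 32) × 5/9 = 25.56 °C = 298.71 K.
W = η·Q_H = 0.238 × 57.4 = 13.66 kJ, so Q_C = Q_H − W = 43.74 kJ.
The hot reservoir loses entropy Q_H/T_H = 57.4/612.04 = 0.09378 kJ/K; the cold reservoir gains Q_C/T_C = 43.74/298.71 = 0.1464 kJ/K.
ΔS_univ = −Q_H/T_H + Q_C/T_C = 0.05264 kJ/K (> 0, since η = 0.238 < η_Carnot = 0.512).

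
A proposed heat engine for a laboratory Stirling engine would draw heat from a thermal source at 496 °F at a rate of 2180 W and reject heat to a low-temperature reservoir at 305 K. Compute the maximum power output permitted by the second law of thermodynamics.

Ẇ_max ≈ 927.7 W

T_H = 496 °F → (496 − 32) × 5/9 = 257.78 °C = 530.93 K.
The upper bound on efficiency is η_max = 1 − T_C/T_H = 1 − 305.00/530.93 = 0.4255.
W_max = η_max · Q_H = 0.4255 × 2180 = 927.7 W.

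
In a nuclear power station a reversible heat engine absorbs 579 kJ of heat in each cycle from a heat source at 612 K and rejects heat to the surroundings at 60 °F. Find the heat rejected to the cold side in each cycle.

Q_C ≈ 273.1 kJ

T_C = 60 °F → (60 − 32) × 5/9 = 15.56 °C = 288.71 K.
η_rev = 1 − T_C/T_H = 1 − 288.71/612.00 = 0.5283.
For a reversible cycle Q_C/Q_H = T_C/T_H, so Q_C = 579 × 288.71/612.00 = 273.1 kJ.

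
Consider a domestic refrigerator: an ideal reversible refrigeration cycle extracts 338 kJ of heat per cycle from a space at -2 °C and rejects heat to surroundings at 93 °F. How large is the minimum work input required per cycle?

T_H = 93 °F → (93 − 32) × 5/9 = 33.89 °C = 307.04 K.
T_C = -2 °C → -2 + 273.15 = 271.15 K.
Carnot COP: COP_R = T_C/(T_H − T_C) = 271.15/35.89 = 7.5553.
W = Q_C/COP_R = 338/7.5553 = 44.7 kJ.

W_in ≈ 44.7 kJ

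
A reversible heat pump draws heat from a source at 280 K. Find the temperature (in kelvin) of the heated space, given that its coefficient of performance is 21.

T_H ≈ 294 K

COP_HP = T_H/(T_H − T_C) ⇒ T_H = T_C·COP_HP/(COP_HP − 1) = 280.00 × 21/(21 − 1) = 294 K.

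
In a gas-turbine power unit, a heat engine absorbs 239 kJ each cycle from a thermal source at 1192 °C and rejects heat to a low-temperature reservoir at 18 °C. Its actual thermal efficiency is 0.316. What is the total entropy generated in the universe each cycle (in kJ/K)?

ΔS_univ ≈ 0.398 kJ/K

T_H = 1192 °C → 1192 + 273.15 = 1465.15 K.
T_C = 18 °C → 18 + 273.15 = 291.15 K.
W = η·Q_H = 0.316 × 239 = 75.52 kJ, so Q_C = Q_H − W = 163.5 kJ.
Reservoir entropy changes: ΔS_H = −Q_H/T_H = −239/1465.15 = -0.1631 kJ/K and ΔS_C = +Q_C/T_C = 163.5/291.15 = 0.5615 kJ/K.
ΔS_univ = −Q_H/T_H + Q_C/T_C = 0.398 kJ/K (> 0, since η = 0.316 < η_Carnot = 0.801).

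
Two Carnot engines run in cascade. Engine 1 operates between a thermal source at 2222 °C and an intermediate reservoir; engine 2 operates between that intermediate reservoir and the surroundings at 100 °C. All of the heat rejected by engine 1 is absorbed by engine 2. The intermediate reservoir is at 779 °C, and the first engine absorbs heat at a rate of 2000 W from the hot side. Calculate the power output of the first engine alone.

T_H = 2222 °C → 2222 + 273.15 = 2495.15 K.
T_C = 100 °C → 100 + 273.15 = 373.15 K.
T_m = 779 °C → 779 + 273.15 = 1052.15 K.
First-stage efficiency η₁ = 1 − T_m/T_H = 1 − 1052.15/2495.15 = 0.5783.
W₁ = η₁·Q_H = 0.5783 × 2000 = 1160 W.

Ẇ₁ ≈ 1160 W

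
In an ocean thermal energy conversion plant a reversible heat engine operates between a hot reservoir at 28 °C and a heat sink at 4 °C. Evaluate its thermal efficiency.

η ≈ 0.0797

T_H = 28 °C → 28 + 273.15 = 301.15 K.
T_C = 4 °C → 4 + 273.15 = 277.15 K.
For a reversible engine, η = 1 − T_C/T_H = 1 − 277.15/301.15 = 0.0797.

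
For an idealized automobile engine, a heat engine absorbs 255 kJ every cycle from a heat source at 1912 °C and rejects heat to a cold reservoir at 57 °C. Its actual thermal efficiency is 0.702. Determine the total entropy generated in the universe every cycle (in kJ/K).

ΔS_univ ≈ 0.1135 kJ/K

T_H = 1912 °C → 1912 + 273.15 = 2185.15 K.
T_C = 57 °C → 57 + 273.15 = 330.15 K.
W = η·Q_H = 0.702 × 255 = 179.0 kJ, so Q_C = Q_H − W = 75.99 kJ.
Entropy balance on the reservoirs: −Q_H/T_H = -0.1167 kJ/K, +Q_C/T_C = 0.2302 kJ/K.
ΔS_univ = −Q_H/T_H + Q_C/T_C = 0.1135 kJ/K (> 0, since η = 0.702 < η_Carnot = 0.849).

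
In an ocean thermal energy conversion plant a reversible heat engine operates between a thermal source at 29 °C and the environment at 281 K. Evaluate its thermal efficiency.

η ≈ 0.0700

T_H = 29 °C → 29 + 273.15 = 302.15 K.
Since the cycle is reversible, η = 1 − T_C/T_H = 1 − 281.00/302.15 = 0.0700.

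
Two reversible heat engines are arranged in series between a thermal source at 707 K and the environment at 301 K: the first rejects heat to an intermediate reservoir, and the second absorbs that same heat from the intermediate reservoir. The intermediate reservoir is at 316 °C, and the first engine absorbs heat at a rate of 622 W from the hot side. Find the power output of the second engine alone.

Ẇ₂ ≈ 254 W

T_m = 316 °C → 316 + 273.15 = 589.15 K.
Heat entering the second stage: Q_m = Q_H·(T_m/T_H) = 622 × 589.15/707.00 = 518 W.
Second-stage efficiency η₂ = 1 − T_C/T_m = 1 − 301.00/589.15 = 0.4891, so W₂ = η₂·Q_m = 254 W.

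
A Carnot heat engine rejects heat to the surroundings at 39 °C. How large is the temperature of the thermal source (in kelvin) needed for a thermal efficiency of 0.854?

T_C = 39 °C → 39 + 273.15 = 312.15 K.
From η = 1 − T_C/T_H, solving for T_H gives T_H = T_C/(1 − η) = 312.15/(1 − 0.854) = 2138 K.

T_H ≈ 2138 K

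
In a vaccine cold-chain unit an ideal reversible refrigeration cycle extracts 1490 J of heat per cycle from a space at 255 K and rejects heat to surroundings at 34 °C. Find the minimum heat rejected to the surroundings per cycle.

Q_H ≈ 1795 J

T_H = 34 °C → 34 + 273.15 = 307.15 K.
For a reversible cycle Q_H/Q_C = T_H/T_C, so Q_H = Q_C·T_H/T_C = 1490 × 307.15/255.00 = 1795 J.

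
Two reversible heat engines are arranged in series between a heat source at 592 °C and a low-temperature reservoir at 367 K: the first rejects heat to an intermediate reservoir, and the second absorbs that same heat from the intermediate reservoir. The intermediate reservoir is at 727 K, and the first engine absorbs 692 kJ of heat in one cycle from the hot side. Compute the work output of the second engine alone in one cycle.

T_H = 592 °C → 592 + 273.15 = 865.15 K.
Heat entering the second stage: Q_m = Q_H·(T_m/T_H) = 692 × 727.00/865.15 = 581 kJ.
Second-stage efficiency η₂ = 1 − T_C/T_m = 1 − 367.00/727.00 = 0.4952, so W₂ = η₂·Q_m = 288 kJ.

W₂ ≈ 288 kJ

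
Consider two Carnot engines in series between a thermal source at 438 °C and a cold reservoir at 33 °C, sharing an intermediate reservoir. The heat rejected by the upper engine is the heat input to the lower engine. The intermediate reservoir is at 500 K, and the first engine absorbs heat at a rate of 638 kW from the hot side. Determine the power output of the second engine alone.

Ẇ₂ ≈ 174 kW

T_H = 438 °C → 438 + 273.15 = 711.15 K.
T_C = 33 °C → 33 + 273.15 = 306.15 K.
Heat entering the second stage: Q_m = Q_H·(T_m/T_H) = 638 × 500.00/711.15 = 449 kW.
Second-stage efficiency η₂ = 1 − T_C/T_m = 1 − 306.15/500.00 = 0.3877, so W₂ = η₂·Q_m = 174 kW.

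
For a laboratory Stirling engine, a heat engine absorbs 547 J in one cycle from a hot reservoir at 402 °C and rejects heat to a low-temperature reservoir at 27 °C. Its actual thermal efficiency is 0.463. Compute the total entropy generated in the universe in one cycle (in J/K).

ΔS_univ ≈ 0.168 J/K

T_H = 402 °C → 402 + 273.15 = 675.15 K.
T_C = 27 °C → 27 + 273.15 = 300.15 K.
W = η·Q_H = 0.463 × 547 = 253.3 J, so Q_C = Q_H − W = 293.7 J.
The hot reservoir loses entropy Q_H/T_H = 547/675.15 = 0.8102 J/K; the cold reservoir gains Q_C/T_C = 293.7/300.15 = 0.9786 J/K.
ΔS_univ = −Q_H/T_H + Q_C/T_C = 0.168 J/K (> 0, since η = 0.463 < η_Carnot = 0.555).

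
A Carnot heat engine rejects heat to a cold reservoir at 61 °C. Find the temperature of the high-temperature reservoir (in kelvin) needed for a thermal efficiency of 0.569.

T_H ≈ 775 K

T_C = 61 °C → 61 + 273.15 = 334.15 K.
From η = 1 − T_C/T_H, solving for T_H gives T_H = T_C/(1 − η) = 334.15/(1 − 0.569) = 775 K.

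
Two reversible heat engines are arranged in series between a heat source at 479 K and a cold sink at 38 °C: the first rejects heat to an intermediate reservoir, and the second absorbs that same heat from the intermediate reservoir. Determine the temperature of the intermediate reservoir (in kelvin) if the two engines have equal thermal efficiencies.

T_C = 38 °C → 38 + 273.15 = 311.15 K.
Equal efficiencies require 1 − T_m/T_H = 1 − T_C/T_m, i.e. T_m/T_H = T_C/T_m, so T_m = √(T_H·T_C) = √(479.00 × 311.15) = 386 K.

T_m ≈ 386 K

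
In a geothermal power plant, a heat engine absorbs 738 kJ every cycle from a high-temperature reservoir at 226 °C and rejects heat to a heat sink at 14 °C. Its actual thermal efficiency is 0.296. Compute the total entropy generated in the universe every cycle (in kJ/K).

T_H = 226 °C → 226 + 273.15 = 499.15 K.
T_C = 14 °C → 14 + 273.15 = 287.15 K.
W = η·Q_H = 0.296 × 738 = 218.4 kJ, so Q_C = Q_H − W = 519.6 kJ.
The hot reservoir loses entropy Q_H/T_H = 738/499.15 = 1.479 kJ/K; the cold reservoir gains Q_C/T_C = 519.6/287.15 = 1.809 kJ/K.
ΔS_univ = −Q_H/T_H + Q_C/T_C = 0.331 kJ/K (> 0, since η = 0.296 < η_Carnot = 0.425).

ΔS_univ ≈ 0.331 kJ/K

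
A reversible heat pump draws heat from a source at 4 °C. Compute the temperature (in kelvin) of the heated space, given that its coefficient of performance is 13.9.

T_C = 4 °C → 4 + 273.15 = 277.15 K.
COP_HP = T_H/(T_H − T_C) ⇒ T_H = T_C·COP_HP/(COP_HP − 1) = 277.15 × 13.9/(13.9 − 1) = 298.6 K.

T_H ≈ 298.6 K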